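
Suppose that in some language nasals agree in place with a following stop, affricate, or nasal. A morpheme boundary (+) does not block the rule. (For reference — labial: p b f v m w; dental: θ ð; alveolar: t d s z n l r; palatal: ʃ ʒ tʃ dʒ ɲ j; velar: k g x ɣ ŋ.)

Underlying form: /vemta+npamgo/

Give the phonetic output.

[venta+mpaŋgo]

/m/ before /t/ (alveolar) → [n]
/n/ before /p/ (labial) → [m]
/m/ before /g/ (velar) → [ŋ]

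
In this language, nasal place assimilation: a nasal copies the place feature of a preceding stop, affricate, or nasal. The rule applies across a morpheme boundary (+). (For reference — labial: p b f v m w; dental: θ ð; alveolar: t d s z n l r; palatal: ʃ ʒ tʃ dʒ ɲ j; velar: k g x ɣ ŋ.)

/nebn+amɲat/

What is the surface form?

[nebm+ammat]

/n/ after /b/ (labial) → [m]
/ɲ/ after /m/ (labial) → [m]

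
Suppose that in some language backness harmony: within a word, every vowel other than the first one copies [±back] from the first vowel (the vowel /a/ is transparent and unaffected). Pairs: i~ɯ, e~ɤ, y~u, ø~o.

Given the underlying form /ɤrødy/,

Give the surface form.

[ɤrodu]

/ø/ harmonizes with /ɤ/ ([+back]) → [o]
/y/ harmonizes with /ɤ/ ([+back]) → [u]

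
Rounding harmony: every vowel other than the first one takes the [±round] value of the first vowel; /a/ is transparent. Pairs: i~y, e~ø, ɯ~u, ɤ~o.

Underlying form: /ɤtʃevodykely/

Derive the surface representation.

[ɤtʃevɤdikeli]

/o/ harmonizes with /ɤ/ ([-round]) → [ɤ]
/y/ harmonizes with /ɤ/ ([-round]) → [i]
/y/ harmonizes with /ɤ/ ([-round]) → [i]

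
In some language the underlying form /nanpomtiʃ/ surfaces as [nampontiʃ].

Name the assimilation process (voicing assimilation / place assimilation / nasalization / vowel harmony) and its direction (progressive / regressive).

/n/→[m] /m/→[n].
Each target copies a feature from the following segment, so the direction is regressive.

place assimilation, regressive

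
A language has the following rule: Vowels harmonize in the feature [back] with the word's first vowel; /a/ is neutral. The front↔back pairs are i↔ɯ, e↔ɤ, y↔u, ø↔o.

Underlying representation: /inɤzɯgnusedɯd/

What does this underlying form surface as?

[inezignysedid]

/ɤ/ harmonizes with /i/ ([-back]) → [e]
/ɯ/ harmonizes with /i/ ([-back]) → [i]
/u/ harmonizes with /i/ ([-back]) → [y]
/ɯ/ harmonizes with /i/ ([-back]) → [i]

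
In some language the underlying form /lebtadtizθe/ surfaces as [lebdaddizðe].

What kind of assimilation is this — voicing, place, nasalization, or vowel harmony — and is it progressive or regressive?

voicing assimilation, progressive

/t/→[d] /t/→[d] /θ/→[ð].
Each target copies a feature from the preceding segment, so the direction is progressive.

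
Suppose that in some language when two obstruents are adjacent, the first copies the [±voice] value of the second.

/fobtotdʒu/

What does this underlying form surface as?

/b/ before /t/ (voiceless) → [p]
/t/ before /dʒ/ (voiced) → [d]

[foptoddʒu]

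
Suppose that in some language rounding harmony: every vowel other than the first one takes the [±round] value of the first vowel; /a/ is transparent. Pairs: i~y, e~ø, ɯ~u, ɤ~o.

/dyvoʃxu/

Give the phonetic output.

[dyvoʃxu]

no segment meets the rule's conditions; no change.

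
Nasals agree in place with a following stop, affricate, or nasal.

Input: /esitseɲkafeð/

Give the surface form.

[esitseŋkafeð]

/ɲ/ before /k/ (velar) → [ŋ]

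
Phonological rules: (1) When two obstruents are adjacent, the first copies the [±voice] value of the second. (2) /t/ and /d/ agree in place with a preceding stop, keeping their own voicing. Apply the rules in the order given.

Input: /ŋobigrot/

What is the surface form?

[ŋobigrot]

Rule 1: no segment meets the rule's conditions; no change.
After rule 1: ŋobigrot
Rule 2: no segment meets the rule's conditions; no change.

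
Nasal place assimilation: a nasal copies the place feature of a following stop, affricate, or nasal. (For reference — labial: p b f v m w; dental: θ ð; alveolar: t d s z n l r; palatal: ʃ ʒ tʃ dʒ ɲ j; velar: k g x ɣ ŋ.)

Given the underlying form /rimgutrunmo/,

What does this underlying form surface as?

[riŋgutrummo]

/m/ before /g/ (velar) → [ŋ]
/n/ before /m/ (labial) → [m]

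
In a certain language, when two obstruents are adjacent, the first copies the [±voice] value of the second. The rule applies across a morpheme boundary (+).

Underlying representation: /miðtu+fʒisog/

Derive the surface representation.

/ð/ before /t/ (voiceless) → [θ]
/f/ before /ʒ/ (voiced) → [v]

[miθtu+vʒisog]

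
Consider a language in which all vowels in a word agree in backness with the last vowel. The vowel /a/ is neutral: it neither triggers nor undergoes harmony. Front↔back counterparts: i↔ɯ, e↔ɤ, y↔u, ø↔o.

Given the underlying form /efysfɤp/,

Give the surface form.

/e/ harmonizes with /ɤ/ ([+back]) → [ɤ]
/y/ harmonizes with /ɤ/ ([+back]) → [u]

[ɤfusfɤp]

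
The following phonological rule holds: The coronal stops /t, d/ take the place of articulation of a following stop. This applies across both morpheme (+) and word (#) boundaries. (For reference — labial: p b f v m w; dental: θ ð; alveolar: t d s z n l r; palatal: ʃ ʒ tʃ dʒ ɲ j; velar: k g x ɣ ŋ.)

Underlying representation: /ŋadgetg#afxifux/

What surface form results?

/d/ before /g/ (velar) → [g]
/t/ before /g/ (velar) → [k]

[ŋaggekg#afxifux]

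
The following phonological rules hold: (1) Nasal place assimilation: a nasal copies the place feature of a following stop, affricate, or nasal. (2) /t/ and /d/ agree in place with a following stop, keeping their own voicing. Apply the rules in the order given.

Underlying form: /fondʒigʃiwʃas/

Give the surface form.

[foɲdʒigʃiwʃas]

Rule 1: /n/ before /dʒ/ (palatal) → [ɲ]
After rule 1: foɲdʒigʃiwʃas
Rule 2: no segment meets the rule's conditions; no change.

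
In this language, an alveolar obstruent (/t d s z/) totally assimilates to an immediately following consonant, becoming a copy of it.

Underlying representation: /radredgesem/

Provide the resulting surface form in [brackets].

[rarreggesem]

/d/ before /r/ → [r] (total assimilation)
/d/ before /g/ → [g] (total assimilation)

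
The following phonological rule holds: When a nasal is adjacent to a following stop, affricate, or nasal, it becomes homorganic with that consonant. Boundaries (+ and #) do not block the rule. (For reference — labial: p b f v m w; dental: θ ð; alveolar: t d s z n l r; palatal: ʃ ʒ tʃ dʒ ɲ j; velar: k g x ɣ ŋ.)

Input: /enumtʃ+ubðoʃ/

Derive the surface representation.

[enuɲtʃ+ubðoʃ]

/m/ before /tʃ/ (palatal) → [ɲ]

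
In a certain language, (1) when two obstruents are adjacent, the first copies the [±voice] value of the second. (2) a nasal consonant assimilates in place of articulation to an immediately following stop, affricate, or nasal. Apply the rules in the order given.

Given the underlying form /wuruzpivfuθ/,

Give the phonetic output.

[wuruspiffuθ]

Rule 1: /z/ before /p/ (voiceless) → [s]
Rule 1: /v/ before /f/ (voiceless) → [f]
After rule 1: wuruspiffuθ
Rule 2: no segment meets the rule's conditions; no change.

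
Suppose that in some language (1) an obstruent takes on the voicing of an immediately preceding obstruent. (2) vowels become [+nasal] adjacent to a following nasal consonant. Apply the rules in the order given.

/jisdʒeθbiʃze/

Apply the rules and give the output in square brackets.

Rule 1: /dʒ/ after /s/ (voiceless) → [tʃ]
Rule 1: /b/ after /θ/ (voiceless) → [p]
Rule 1: /z/ after /ʃ/ (voiceless) → [s]
After rule 1: jistʃeθpiʃse
Rule 2: no segment meets the rule's conditions; no change.

[jistʃeθpiʃse]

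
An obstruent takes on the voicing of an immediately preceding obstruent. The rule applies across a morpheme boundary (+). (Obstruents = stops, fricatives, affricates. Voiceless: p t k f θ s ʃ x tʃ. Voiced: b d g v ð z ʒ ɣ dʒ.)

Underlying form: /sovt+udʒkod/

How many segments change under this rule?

2

/t/ after /v/ (voiced) → [d]
/k/ after /dʒ/ (voiced) → [g]
2 segments change.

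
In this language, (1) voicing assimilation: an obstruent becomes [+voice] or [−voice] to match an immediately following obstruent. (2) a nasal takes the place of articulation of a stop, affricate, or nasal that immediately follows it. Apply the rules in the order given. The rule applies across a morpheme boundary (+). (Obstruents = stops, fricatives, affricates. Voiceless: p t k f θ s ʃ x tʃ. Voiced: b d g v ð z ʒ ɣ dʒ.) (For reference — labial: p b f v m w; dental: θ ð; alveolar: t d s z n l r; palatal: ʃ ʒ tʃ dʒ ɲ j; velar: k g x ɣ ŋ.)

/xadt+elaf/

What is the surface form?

[xatt+elaf]

Rule 1: /d/ before /t/ (voiceless) → [t]
After rule 1: xatt+elaf
Rule 2: no segment meets the rule's conditions; no change.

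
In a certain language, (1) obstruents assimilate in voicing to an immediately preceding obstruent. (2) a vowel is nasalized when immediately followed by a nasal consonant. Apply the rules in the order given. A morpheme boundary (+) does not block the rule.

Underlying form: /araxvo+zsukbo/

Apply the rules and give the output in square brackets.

[araxfo+zzukpo]

Rule 1: /v/ after /x/ (voiceless) → [f]
Rule 1: /s/ after /z/ (voiced) → [z]
Rule 1: /b/ after /k/ (voiceless) → [p]
After rule 1: araxfo+zzukpo
Rule 2: no segment meets the rule's conditions; no change.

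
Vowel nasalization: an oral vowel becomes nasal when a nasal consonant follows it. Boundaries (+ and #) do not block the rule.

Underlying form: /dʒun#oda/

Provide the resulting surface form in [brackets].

[dʒũn#oda]

/u/ before nasal /n/ → [ũ]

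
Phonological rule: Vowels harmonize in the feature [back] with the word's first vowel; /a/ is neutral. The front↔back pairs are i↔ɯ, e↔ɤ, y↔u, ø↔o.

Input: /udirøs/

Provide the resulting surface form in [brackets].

[udɯros]

/i/ harmonizes with /u/ ([+back]) → [ɯ]
/ø/ harmonizes with /u/ ([+back]) → [o]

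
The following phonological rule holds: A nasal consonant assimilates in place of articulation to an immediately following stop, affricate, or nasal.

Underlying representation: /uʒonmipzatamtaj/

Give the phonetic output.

[uʒommipzatantaj]

/n/ before /m/ (labial) → [m]
/m/ before /t/ (alveolar) → [n]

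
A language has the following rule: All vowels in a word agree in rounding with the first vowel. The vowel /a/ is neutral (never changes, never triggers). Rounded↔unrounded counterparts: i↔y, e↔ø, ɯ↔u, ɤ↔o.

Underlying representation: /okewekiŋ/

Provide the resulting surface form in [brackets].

[okøwøkyŋ]

/e/ harmonizes with /o/ ([+round]) → [ø]
/e/ harmonizes with /o/ ([+round]) → [ø]
/i/ harmonizes with /o/ ([+round]) → [y]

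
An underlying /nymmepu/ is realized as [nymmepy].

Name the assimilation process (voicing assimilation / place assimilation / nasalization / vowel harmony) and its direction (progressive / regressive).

vowel harmony, progressive

/u/→[y].
Vowels agree with the first vowel, so the harmony is progressive.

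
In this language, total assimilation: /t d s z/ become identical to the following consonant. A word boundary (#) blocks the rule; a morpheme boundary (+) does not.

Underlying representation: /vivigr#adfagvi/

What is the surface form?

/d/ before /f/ → [f] (total assimilation)

[vivigr#affagvi]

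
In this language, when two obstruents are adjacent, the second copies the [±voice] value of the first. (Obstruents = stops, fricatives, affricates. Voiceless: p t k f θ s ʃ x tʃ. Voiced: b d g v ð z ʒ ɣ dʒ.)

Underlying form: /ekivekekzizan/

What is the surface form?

/z/ after /k/ (voiceless) → [s]

[ekivekeksizan]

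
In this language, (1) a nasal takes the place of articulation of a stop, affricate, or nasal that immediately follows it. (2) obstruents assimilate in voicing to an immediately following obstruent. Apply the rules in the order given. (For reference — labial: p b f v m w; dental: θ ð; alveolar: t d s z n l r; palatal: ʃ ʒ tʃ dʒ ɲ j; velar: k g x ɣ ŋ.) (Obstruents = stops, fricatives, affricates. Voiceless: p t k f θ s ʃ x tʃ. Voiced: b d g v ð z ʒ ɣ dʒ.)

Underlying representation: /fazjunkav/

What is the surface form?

Rule 1: /n/ before /k/ (velar) → [ŋ]
After rule 1: fazjuŋkav
Rule 2: no segment meets the rule's conditions; no change.

[fazjuŋkav]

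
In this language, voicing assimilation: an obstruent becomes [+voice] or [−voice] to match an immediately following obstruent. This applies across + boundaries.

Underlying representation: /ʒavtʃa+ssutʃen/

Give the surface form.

/v/ before /tʃ/ (voiceless) → [f]

[ʒaftʃa+ssutʃen]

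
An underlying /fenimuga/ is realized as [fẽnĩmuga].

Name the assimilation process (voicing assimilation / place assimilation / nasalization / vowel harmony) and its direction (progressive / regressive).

/e/→[ẽ] /i/→[ĩ].
Each target copies a feature from the following segment, so the direction is regressive.

nasalization, regressive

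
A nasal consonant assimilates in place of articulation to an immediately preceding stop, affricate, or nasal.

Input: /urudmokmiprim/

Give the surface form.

/m/ after /d/ (alveolar) → [n]
/m/ after /k/ (velar) → [ŋ]

[urudnokŋiprim]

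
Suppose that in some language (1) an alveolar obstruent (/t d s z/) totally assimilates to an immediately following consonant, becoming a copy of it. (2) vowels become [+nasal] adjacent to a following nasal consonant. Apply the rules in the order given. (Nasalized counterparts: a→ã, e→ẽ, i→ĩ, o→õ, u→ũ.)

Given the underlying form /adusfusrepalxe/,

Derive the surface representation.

Rule 1: /s/ before /f/ → [f] (total assimilation)
Rule 1: /s/ before /r/ → [r] (total assimilation)
After rule 1: aduffurrepalxe
Rule 2: no segment meets the rule's conditions; no change.

[aduffurrepalxe]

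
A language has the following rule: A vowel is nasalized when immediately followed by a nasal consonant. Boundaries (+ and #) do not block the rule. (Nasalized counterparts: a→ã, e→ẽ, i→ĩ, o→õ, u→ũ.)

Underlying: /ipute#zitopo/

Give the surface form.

[ipute#zitopo]

no segment meets the rule's conditions; no change.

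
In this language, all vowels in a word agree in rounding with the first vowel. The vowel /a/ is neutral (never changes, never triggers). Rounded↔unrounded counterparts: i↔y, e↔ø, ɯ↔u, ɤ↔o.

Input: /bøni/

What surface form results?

[bøny]

/i/ harmonizes with /ø/ ([+round]) → [y]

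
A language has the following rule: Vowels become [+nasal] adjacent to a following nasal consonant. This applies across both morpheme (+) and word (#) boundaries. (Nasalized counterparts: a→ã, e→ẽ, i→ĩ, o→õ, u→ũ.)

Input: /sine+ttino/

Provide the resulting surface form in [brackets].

[sĩne+ttĩno]

/i/ before nasal /n/ → [ĩ]
/i/ before nasal /n/ → [ĩ]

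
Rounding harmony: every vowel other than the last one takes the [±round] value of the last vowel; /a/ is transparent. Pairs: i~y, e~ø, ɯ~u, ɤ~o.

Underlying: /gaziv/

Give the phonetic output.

[gaziv]

no segment meets the rule's conditions; no change.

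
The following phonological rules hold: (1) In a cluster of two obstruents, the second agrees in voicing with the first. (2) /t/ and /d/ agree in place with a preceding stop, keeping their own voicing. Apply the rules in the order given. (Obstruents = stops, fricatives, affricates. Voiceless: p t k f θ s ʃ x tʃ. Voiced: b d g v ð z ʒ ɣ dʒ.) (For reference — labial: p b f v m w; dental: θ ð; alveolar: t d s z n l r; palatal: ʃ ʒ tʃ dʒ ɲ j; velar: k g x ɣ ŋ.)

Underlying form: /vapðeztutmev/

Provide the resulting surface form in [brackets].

[vapθezdutmev]

Rule 1: /ð/ after /p/ (voiceless) → [θ]
Rule 1: /t/ after /z/ (voiced) → [d]
After rule 1: vapθezdutmev
Rule 2: no segment meets the rule's conditions; no change.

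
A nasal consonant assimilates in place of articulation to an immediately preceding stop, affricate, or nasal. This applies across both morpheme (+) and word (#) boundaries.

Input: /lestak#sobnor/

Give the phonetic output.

/n/ after /b/ (labial) → [m]

[lestak#sobmor]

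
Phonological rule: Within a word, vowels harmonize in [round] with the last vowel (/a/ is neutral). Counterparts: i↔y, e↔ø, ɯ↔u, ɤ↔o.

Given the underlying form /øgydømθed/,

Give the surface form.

/ø/ harmonizes with /e/ ([-round]) → [e]
/y/ harmonizes with /e/ ([-round]) → [i]
/ø/ harmonizes with /e/ ([-round]) → [e]

[egidemθed]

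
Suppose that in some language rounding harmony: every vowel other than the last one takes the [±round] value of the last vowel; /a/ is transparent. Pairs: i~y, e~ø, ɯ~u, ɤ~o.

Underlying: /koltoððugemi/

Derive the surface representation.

/o/ harmonizes with /i/ ([-round]) → [ɤ]
/o/ harmonizes with /i/ ([-round]) → [ɤ]
/u/ harmonizes with /i/ ([-round]) → [ɯ]

[kɤltɤððɯgemi]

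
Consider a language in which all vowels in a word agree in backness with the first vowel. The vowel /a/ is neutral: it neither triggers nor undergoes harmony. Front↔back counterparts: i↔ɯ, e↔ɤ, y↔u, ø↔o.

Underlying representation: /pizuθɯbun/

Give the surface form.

/u/ harmonizes with /i/ ([-back]) → [y]
/ɯ/ harmonizes with /i/ ([-back]) → [i]
/u/ harmonizes with /i/ ([-back]) → [y]

[pizyθibyn]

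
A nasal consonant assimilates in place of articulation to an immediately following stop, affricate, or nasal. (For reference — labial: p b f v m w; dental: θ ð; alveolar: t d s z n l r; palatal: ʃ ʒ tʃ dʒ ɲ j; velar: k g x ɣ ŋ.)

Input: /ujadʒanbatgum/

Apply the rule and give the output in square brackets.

/n/ before /b/ (labial) → [m]

[ujadʒambatgum]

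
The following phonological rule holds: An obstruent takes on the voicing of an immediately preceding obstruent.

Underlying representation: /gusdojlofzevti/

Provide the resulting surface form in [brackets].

[gustojlofsevdi]

/d/ after /s/ (voiceless) → [t]
/z/ after /f/ (voiceless) → [s]
/t/ after /v/ (voiced) → [d]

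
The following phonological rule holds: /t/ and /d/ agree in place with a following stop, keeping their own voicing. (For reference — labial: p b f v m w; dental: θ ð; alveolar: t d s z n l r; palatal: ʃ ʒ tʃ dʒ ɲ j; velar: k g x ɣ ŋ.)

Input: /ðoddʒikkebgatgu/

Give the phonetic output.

/t/ before /g/ (velar) → [k]

[ðoddʒikkebgakgu]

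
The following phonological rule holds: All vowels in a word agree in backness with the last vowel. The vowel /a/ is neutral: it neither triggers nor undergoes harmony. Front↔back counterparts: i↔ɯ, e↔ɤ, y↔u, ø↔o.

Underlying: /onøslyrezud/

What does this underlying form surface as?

/ø/ harmonizes with /u/ ([+back]) → [o]
/y/ harmonizes with /u/ ([+back]) → [u]
/e/ harmonizes with /u/ ([+back]) → [ɤ]

[onoslurɤzud]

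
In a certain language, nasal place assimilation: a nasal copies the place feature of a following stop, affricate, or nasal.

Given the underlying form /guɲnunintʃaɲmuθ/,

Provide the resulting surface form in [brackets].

[gunnuniɲtʃammuθ]

/ɲ/ before /n/ (alveolar) → [n]
/n/ before /tʃ/ (palatal) → [ɲ]
/ɲ/ before /m/ (labial) → [m]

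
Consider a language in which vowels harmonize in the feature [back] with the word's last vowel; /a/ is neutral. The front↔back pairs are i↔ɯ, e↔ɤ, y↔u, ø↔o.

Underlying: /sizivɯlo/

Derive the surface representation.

/i/ harmonizes with /o/ ([+back]) → [ɯ]
/i/ harmonizes with /o/ ([+back]) → [ɯ]

[sɯzɯvɯlo]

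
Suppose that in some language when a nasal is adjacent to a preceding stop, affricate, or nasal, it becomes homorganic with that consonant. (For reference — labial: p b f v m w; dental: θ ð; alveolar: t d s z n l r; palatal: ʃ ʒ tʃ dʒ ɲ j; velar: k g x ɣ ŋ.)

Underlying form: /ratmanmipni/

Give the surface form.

[ratnannipmi]

/m/ after /t/ (alveolar) → [n]
/m/ after /n/ (alveolar) → [n]
/n/ after /p/ (labial) → [m]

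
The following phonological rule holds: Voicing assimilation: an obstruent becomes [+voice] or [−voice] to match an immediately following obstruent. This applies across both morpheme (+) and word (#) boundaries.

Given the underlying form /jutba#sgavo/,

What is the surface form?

[judba#zgavo]

/t/ before /b/ (voiced) → [d]
/s/ before /g/ (voiced) → [z]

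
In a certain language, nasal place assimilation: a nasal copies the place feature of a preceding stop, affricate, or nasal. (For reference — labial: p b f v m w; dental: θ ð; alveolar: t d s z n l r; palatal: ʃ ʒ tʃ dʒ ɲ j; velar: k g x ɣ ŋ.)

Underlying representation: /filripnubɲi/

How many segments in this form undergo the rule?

/n/ after /p/ (labial) → [m]
/ɲ/ after /b/ (labial) → [m]
2 segments change.

2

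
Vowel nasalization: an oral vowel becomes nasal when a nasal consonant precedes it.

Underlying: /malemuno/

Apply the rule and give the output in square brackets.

/a/ after nasal /m/ → [ã]
/u/ after nasal /m/ → [ũ]
/o/ after nasal /n/ → [õ]

[mãlemũnõ]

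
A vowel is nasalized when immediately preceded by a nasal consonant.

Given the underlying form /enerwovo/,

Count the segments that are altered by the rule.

/e/ after nasal /n/ → [ẽ]
1 segment changes.

1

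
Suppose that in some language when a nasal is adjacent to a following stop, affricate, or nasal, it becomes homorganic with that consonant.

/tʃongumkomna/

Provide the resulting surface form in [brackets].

[tʃoŋguŋkonna]

/n/ before /g/ (velar) → [ŋ]
/m/ before /k/ (velar) → [ŋ]
/m/ before /n/ (alveolar) → [n]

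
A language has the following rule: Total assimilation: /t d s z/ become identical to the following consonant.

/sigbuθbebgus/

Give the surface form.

no segment meets the rule's conditions; no change.

[sigbuθbebgus]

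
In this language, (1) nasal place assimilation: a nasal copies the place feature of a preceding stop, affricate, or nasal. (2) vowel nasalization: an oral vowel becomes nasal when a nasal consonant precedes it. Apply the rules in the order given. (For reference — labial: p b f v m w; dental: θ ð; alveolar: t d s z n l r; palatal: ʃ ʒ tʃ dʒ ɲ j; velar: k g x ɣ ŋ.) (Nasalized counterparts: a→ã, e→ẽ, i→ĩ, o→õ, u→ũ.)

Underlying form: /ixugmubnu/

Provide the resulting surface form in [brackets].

Rule 1: /m/ after /g/ (velar) → [ŋ]
Rule 1: /n/ after /b/ (labial) → [m]
After rule 1: ixugŋubmu
Rule 2: /u/ after nasal /ŋ/ → [ũ]
Rule 2: /u/ after nasal /m/ → [ũ]

[ixugŋũbmũ]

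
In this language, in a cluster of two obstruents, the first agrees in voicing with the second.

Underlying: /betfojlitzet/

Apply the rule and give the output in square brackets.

[betfojlidzet]

/t/ before /z/ (voiced) → [d]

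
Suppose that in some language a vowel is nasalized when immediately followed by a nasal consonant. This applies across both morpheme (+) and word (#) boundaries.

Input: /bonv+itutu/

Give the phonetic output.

[bõnv+itutu]

/o/ before nasal /n/ → [õ]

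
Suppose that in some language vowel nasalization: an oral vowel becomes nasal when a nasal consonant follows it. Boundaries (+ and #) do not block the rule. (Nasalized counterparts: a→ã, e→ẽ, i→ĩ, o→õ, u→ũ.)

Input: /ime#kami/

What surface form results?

/i/ before nasal /m/ → [ĩ]
/a/ before nasal /m/ → [ã]

[ĩme#kãmi]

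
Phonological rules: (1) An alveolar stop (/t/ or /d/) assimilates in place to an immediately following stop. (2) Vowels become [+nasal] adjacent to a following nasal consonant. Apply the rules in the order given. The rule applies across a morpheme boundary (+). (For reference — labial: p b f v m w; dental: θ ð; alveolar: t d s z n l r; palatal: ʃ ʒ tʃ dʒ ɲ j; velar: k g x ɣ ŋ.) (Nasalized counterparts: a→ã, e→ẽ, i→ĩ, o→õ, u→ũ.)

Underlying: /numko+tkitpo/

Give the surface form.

[nũmko+kkippo]

Rule 1: /t/ before /k/ (velar) → [k]
Rule 1: /t/ before /p/ (labial) → [p]
After rule 1: numko+kkippo
Rule 2: /u/ before nasal /m/ → [ũ]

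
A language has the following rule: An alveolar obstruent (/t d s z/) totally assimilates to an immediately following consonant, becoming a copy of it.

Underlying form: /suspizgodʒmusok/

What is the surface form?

/s/ before /p/ → [p] (total assimilation)
/z/ before /g/ → [g] (total assimilation)

[suppiggodʒmusok]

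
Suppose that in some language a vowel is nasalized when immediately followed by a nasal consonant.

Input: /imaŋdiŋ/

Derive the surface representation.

/i/ before nasal /m/ → [ĩ]
/a/ before nasal /ŋ/ → [ã]
/i/ before nasal /ŋ/ → [ĩ]

[ĩmãŋdĩŋ]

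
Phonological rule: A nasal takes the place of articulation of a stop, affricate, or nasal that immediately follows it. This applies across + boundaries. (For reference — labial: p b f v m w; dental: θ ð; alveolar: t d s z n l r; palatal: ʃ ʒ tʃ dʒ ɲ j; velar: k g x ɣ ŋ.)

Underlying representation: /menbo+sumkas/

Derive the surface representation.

[membo+suŋkas]

/n/ before /b/ (labial) → [m]
/m/ before /k/ (velar) → [ŋ]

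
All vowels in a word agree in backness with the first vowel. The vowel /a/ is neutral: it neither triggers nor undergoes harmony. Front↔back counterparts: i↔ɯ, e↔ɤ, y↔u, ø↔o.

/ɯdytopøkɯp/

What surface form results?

/y/ harmonizes with /ɯ/ ([+back]) → [u]
/ø/ harmonizes with /ɯ/ ([+back]) → [o]

[ɯdutopokɯp]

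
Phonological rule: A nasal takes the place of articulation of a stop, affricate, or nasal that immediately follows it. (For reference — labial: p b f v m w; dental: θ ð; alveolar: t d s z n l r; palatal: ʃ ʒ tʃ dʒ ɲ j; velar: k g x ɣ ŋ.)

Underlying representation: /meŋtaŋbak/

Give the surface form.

/ŋ/ before /t/ (alveolar) → [n]
/ŋ/ before /b/ (labial) → [m]

[mentambak]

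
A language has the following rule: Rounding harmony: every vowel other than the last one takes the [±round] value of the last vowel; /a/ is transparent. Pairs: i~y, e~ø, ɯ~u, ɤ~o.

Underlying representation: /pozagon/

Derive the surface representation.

no segment meets the rule's conditions; no change.

[pozagon]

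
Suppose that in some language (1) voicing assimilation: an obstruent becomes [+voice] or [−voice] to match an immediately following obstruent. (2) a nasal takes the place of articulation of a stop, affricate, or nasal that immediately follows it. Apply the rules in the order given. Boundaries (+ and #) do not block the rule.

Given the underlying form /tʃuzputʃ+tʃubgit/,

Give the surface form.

[tʃusputʃ+tʃubgit]

Rule 1: /z/ before /p/ (voiceless) → [s]
After rule 1: tʃusputʃ+tʃubgit
Rule 2: no segment meets the rule's conditions; no change.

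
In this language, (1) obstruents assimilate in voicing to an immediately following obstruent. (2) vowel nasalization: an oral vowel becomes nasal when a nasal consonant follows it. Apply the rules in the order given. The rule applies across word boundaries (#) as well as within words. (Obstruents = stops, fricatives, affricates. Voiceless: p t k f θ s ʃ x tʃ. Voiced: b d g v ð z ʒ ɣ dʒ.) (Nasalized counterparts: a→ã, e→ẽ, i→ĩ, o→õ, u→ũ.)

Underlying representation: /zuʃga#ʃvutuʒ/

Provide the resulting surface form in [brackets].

Rule 1: /ʃ/ before /g/ (voiced) → [ʒ]
Rule 1: /ʃ/ before /v/ (voiced) → [ʒ]
After rule 1: zuʒga#ʒvutuʒ
Rule 2: no segment meets the rule's conditions; no change.

[zuʒga#ʒvutuʒ]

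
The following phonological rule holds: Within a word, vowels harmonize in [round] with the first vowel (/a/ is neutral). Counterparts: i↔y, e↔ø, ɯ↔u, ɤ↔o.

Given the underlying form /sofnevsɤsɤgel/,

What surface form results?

[sofnøvsosogøl]

/e/ harmonizes with /o/ ([+round]) → [ø]
/ɤ/ harmonizes with /o/ ([+round]) → [o]
/ɤ/ harmonizes with /o/ ([+round]) → [o]
/e/ harmonizes with /o/ ([+round]) → [ø]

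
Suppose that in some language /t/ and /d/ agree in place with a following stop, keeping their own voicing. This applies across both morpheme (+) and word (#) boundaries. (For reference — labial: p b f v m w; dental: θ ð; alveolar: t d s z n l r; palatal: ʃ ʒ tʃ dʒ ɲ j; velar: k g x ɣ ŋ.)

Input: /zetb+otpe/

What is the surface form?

/t/ before /b/ (labial) → [p]
/t/ before /p/ (labial) → [p]

[zepb+oppe]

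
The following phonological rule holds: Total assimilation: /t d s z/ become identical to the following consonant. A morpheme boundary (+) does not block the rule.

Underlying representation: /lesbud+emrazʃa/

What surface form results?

[lebbud+emraʃʃa]

/s/ before /b/ → [b] (total assimilation)
/z/ before /ʃ/ → [ʃ] (total assimilation)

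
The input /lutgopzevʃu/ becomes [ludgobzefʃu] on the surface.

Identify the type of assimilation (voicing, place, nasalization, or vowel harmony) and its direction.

voicing assimilation, regressive

/t/→[d] /p/→[b] /v/→[f].
Each target copies a feature from the following segment, so the direction is regressive.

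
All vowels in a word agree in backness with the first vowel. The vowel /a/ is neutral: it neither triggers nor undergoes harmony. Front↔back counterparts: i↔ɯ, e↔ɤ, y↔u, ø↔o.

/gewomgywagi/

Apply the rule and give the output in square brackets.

/o/ harmonizes with /e/ ([-back]) → [ø]

[gewømgywagi]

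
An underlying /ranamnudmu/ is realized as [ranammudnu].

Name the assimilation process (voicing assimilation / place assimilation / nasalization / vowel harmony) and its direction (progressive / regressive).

place assimilation, progressive

/n/→[m] /m/→[n].
Each target copies a feature from the preceding segment, so the direction is progressive.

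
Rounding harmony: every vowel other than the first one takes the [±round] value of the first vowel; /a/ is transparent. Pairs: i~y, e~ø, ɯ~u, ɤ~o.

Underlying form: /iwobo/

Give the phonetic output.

/o/ harmonizes with /i/ ([-round]) → [ɤ]
/o/ harmonizes with /i/ ([-round]) → [ɤ]

[iwɤbɤ]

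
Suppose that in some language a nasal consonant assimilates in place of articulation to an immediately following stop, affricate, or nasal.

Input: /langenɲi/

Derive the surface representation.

[laŋgeɲɲi]

/n/ before /g/ (velar) → [ŋ]
/n/ before /ɲ/ (palatal) → [ɲ]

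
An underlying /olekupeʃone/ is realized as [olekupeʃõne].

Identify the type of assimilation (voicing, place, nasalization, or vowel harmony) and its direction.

nasalization, regressive

/o/→[õ].
Each target copies a feature from the following segment, so the direction is regressive.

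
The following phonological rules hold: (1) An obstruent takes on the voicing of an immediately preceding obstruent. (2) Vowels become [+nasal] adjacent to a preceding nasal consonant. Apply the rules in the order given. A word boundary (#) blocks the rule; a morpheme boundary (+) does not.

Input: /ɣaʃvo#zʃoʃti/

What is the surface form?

[ɣaʃfo#zʒoʃti]

Rule 1: /v/ after /ʃ/ (voiceless) → [f]
Rule 1: /ʃ/ after /z/ (voiced) → [ʒ]
After rule 1: ɣaʃfo#zʒoʃti
Rule 2: no segment meets the rule's conditions; no change.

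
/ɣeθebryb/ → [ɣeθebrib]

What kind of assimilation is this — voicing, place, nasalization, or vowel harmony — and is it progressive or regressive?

/y/→[i].
Vowels agree with the first vowel, so the harmony is progressive.

vowel harmony, progressive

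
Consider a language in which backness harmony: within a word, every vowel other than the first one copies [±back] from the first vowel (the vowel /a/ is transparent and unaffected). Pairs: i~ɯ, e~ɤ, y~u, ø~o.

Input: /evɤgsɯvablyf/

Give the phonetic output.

[evegsivablyf]

/ɤ/ harmonizes with /e/ ([-back]) → [e]
/ɯ/ harmonizes with /e/ ([-back]) → [i]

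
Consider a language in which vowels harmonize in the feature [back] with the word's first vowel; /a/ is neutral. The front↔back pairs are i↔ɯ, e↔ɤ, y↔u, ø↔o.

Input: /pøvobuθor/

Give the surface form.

/o/ harmonizes with /ø/ ([-back]) → [ø]
/u/ harmonizes with /ø/ ([-back]) → [y]
/o/ harmonizes with /ø/ ([-back]) → [ø]

[pøvøbyθør]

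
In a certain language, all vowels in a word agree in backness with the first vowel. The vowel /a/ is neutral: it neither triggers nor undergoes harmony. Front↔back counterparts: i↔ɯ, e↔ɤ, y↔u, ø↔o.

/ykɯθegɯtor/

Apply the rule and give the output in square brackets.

/ɯ/ harmonizes with /y/ ([-back]) → [i]
/ɯ/ harmonizes with /y/ ([-back]) → [i]
/o/ harmonizes with /y/ ([-back]) → [ø]

[ykiθegitør]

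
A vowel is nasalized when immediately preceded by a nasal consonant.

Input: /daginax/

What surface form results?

/a/ after nasal /n/ → [ã]

[daginãx]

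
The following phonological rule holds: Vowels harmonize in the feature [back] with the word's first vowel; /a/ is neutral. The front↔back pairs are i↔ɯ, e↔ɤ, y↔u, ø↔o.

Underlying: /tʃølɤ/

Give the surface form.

/ɤ/ harmonizes with /ø/ ([-back]) → [e]

[tʃøle]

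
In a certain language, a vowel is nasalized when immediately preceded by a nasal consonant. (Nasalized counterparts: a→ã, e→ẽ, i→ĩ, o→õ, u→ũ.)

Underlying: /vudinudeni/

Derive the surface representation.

/u/ after nasal /n/ → [ũ]
/i/ after nasal /n/ → [ĩ]

[vudinũdenĩ]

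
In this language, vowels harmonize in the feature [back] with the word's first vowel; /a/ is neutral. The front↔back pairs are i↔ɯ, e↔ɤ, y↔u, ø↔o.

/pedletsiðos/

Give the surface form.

/o/ harmonizes with /e/ ([-back]) → [ø]

[pedletsiðøs]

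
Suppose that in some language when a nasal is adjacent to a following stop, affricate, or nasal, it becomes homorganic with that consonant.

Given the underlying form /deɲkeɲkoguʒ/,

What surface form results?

/ɲ/ before /k/ (velar) → [ŋ]
/ɲ/ before /k/ (velar) → [ŋ]

[deŋkeŋkoguʒ]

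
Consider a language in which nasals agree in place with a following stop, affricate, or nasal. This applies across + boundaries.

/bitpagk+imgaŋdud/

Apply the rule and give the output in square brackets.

[bitpagk+iŋgandud]

/m/ before /g/ (velar) → [ŋ]
/ŋ/ before /d/ (alveolar) → [n]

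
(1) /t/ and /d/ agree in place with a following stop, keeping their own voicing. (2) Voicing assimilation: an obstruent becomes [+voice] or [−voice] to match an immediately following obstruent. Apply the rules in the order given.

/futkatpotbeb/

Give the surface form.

Rule 1: /t/ before /k/ (velar) → [k]
Rule 1: /t/ before /p/ (labial) → [p]
Rule 1: /t/ before /b/ (labial) → [p]
After rule 1: fukkappopbeb
Rule 2: /p/ before /b/ (voiced) → [b]

[fukkappobbeb]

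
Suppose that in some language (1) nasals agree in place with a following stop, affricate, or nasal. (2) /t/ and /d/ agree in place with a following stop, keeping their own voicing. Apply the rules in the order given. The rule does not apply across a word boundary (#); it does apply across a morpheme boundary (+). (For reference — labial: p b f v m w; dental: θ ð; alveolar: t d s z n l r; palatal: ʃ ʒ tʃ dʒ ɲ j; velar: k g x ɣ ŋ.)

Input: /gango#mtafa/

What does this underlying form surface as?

[gaŋgo#ntafa]

Rule 1: /n/ before /g/ (velar) → [ŋ]
Rule 1: /m/ before /t/ (alveolar) → [n]
After rule 1: gaŋgo#ntafa
Rule 2: no segment meets the rule's conditions; no change.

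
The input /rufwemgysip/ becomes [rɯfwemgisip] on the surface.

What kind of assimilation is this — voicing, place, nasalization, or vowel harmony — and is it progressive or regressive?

vowel harmony, regressive

/u/→[ɯ] /y/→[i].
Vowels agree with the last vowel, so the harmony is regressive.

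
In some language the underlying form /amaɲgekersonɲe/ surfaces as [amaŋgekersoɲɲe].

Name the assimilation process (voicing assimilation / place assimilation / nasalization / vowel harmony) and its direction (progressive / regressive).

place assimilation, regressive

/ɲ/→[ŋ] /n/→[ɲ].
Each target copies a feature from the following segment, so the direction is regressive.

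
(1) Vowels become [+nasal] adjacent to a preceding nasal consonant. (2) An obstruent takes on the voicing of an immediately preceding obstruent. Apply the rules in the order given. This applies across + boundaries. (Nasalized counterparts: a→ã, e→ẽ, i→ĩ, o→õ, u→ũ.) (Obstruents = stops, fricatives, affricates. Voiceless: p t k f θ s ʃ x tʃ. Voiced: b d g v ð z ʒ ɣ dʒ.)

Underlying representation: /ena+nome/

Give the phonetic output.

Rule 1: /a/ after nasal /n/ → [ã]
Rule 1: /o/ after nasal /n/ → [õ]
Rule 1: /e/ after nasal /m/ → [ẽ]
After rule 1: enã+nõmẽ
Rule 2: no segment meets the rule's conditions; no change.

[enã+nõmẽ]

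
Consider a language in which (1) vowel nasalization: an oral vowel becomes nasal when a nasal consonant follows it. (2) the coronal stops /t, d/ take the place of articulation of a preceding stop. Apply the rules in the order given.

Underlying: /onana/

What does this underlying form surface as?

[õnãna]

Rule 1: /o/ before nasal /n/ → [õ]
Rule 1: /a/ before nasal /n/ → [ã]
After rule 1: õnãna
Rule 2: no segment meets the rule's conditions; no change.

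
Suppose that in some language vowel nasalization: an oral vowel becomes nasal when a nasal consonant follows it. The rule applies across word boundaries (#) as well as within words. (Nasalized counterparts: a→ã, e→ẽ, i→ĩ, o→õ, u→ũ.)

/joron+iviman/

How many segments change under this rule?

3

/o/ before nasal /n/ → [õ]
/i/ before nasal /m/ → [ĩ]
/a/ before nasal /n/ → [ã]
3 segments change.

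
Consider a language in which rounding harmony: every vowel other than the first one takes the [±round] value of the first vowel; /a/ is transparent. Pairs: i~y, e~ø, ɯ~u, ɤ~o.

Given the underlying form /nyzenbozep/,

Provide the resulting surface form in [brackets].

/e/ harmonizes with /y/ ([+round]) → [ø]
/e/ harmonizes with /y/ ([+round]) → [ø]

[nyzønbozøp]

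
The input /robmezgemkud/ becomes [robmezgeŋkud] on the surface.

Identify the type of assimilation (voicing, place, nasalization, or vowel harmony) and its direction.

/m/→[ŋ].
Each target copies a feature from the following segment, so the direction is regressive.

place assimilation, regressive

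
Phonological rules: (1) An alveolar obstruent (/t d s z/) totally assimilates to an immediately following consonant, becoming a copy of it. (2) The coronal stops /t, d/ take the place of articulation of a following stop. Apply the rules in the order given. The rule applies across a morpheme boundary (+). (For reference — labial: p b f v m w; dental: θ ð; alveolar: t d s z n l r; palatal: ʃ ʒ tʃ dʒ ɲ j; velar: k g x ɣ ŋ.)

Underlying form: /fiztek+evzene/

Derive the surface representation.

Rule 1: /z/ before /t/ → [t] (total assimilation)
After rule 1: fittek+evzene
Rule 2: no segment meets the rule's conditions; no change.

[fittek+evzene]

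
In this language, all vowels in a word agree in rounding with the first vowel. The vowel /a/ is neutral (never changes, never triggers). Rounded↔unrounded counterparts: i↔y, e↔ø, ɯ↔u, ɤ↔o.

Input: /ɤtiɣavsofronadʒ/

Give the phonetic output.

/o/ harmonizes with /ɤ/ ([-round]) → [ɤ]
/o/ harmonizes with /ɤ/ ([-round]) → [ɤ]

[ɤtiɣavsɤfrɤnadʒ]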